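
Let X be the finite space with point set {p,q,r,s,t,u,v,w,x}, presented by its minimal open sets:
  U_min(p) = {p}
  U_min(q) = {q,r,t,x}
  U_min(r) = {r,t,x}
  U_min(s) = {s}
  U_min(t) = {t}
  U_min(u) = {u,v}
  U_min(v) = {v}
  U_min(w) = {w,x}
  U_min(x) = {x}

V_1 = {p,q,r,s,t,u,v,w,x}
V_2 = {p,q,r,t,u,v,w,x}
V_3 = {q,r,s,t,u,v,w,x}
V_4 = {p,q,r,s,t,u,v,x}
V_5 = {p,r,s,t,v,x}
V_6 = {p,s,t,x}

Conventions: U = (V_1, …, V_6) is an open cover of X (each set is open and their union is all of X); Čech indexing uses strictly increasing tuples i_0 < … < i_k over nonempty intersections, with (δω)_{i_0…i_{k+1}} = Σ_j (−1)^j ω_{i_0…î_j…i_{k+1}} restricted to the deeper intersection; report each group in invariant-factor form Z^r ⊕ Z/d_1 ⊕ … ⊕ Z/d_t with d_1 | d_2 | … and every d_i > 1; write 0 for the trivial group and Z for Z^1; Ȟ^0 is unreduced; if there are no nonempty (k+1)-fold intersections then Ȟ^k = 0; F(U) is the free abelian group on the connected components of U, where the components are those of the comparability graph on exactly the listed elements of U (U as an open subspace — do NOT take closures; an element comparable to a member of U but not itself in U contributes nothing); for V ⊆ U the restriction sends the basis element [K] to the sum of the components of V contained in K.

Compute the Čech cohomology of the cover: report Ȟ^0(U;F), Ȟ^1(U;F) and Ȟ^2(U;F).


nonempty overlaps:
  V12={p,q,r,t,u,v,w,x} V13={q,r,s,t,u,v,w,x} V14={p,q,r,s,t,u,v,x} V15={p,r,s,t,v,x} V16={p,s,t,x} V23={q,r,t,u,v,w,x} V24={p,q,r,t,u,v,x} V25={p,r,t,v,x} V26={p,t,x} V34={q,r,s,t,u,v,x} V35={r,s,t,v,x} V36={s,t,x} V45={p,r,s,t,v,x} V46={p,s,t,x} V56={p,s,t,x}
  V123={q,r,t,u,v,w,x} V124={p,q,r,t,u,v,x} V125={p,r,t,v,x} V126={p,t,x} V134={q,r,s,t,u,v,x} V135={r,s,t,v,x} V136={s,t,x} V145={p,r,s,t,v,x} V146={p,s,t,x} V156={p,s,t,x} V234={q,r,t,u,v,x} V235={r,t,v,x} V236={t,x} V245={p,r,t,v,x} V246={p,t,x} V256={p,t,x} V345={r,s,t,v,x} V346={s,t,x} V356={s,t,x} V456={p,s,t,x}
  V1234={q,r,t,u,v,x} V1235={r,t,v,x} V1236={t,x} V1245={p,r,t,v,x} V1246={p,t,x} V1256={p,t,x} V1345={r,s,t,v,x} V1346={s,t,x} V1356={s,t,x} V1456={p,s,t,x} V2345={r,t,v,x} V2346={t,x} V2356={t,x} V2456={p,t,x} V3456={s,t,x}
  V12345={r,t,v,x} V12346={t,x} V12356={t,x} V12456={p,t,x} V13456={s,t,x} V23456={t,x}
  V123456={t,x}
components per intersection:
  V1: {p} {q,r,t,w,x} {s} {u,v}
  V2: {p} {q,r,t,w,x} {u,v}
  V3: {q,r,t,w,x} {s} {u,v}
  V4: {p} {q,r,t,x} {s} {u,v}
  V5: {p} {r,t,x} {s} {v}
  V6: {p} {s} {t} {x}
  V12: {p} {q,r,t,w,x} {u,v}
  V13: {q,r,t,w,x} {s} {u,v}
  V14: {p} {q,r,t,x} {s} {u,v}
  V15: {p} {r,t,x} {s} {v}
  V16: {p} {s} {t} {x}
  V23: {q,r,t,w,x} {u,v}
  V24: {p} {q,r,t,x} {u,v}
  V25: {p} {r,t,x} {v}
  V26: {p} {t} {x}
  V34: {q,r,t,x} {s} {u,v}
  V35: {r,t,x} {s} {v}
  V36: {s} {t} {x}
  V45: {p} {r,t,x} {s} {v}
  V46: {p} {s} {t} {x}
  V56: {p} {s} {t} {x}
  V123: {q,r,t,w,x} {u,v}
  V124: {p} {q,r,t,x} {u,v}
  V125: {p} {r,t,x} {v}
  V126: {p} {t} {x}
  V134: {q,r,t,x} {s} {u,v}
  V135: {r,t,x} {s} {v}
  V136: {s} {t} {x}
  V145: {p} {r,t,x} {s} {v}
  V146: {p} {s} {t} {x}
  V156: {p} {s} {t} {x}
  V234: {q,r,t,x} {u,v}
  V235: {r,t,x} {v}
  V236: {t} {x}
  V245: {p} {r,t,x} {v}
  V246: {p} {t} {x}
  V256: {p} {t} {x}
  V345: {r,t,x} {s} {v}
  V346: {s} {t} {x}
  V356: {s} {t} {x}
  V456: {p} {s} {t} {x}
  V1234: {q,r,t,x} {u,v}
  V1235: {r,t,x} {v}
  V1236: {t} {x}
  V1245: {p} {r,t,x} {v}
  V1246: {p} {t} {x}
  V1256: {p} {t} {x}
  V1345: {r,t,x} {s} {v}
  V1346: {s} {t} {x}
  V1356: {s} {t} {x}
  V1456: {p} {s} {t} {x}
  V2345: {r,t,x} {v}
  V2346: {t} {x}
  V2356: {t} {x}
  V2456: {p} {t} {x}
  V3456: {s} {t} {x}
  V12345: {r,t,x} {v}
  V12346: {t} {x}
  V12356: {t} {x}
  V12456: {p} {t} {x}
  V13456: {s} {t} {x}
  V23456: {t} {x}
  V123456: {t} {x}
C dims 22,50,60,40; δ0: rk 18, SNF 1^18; δ1: rk 32, SNF 1^32; δ2: rk 28, SNF 1^28
degree 0: 22−18−0 = 4 → Ȟ^0 ≅ Z^4
degree 1: 50−32−18 = 0 → Ȟ^1 ≅ 0
degree 2: 60−28−32 = 0 → Ȟ^2 ≅ 0

Ȟ^0 ≅ Z^4, Ȟ^1 ≅ 0 and Ȟ^2 ≅ 0


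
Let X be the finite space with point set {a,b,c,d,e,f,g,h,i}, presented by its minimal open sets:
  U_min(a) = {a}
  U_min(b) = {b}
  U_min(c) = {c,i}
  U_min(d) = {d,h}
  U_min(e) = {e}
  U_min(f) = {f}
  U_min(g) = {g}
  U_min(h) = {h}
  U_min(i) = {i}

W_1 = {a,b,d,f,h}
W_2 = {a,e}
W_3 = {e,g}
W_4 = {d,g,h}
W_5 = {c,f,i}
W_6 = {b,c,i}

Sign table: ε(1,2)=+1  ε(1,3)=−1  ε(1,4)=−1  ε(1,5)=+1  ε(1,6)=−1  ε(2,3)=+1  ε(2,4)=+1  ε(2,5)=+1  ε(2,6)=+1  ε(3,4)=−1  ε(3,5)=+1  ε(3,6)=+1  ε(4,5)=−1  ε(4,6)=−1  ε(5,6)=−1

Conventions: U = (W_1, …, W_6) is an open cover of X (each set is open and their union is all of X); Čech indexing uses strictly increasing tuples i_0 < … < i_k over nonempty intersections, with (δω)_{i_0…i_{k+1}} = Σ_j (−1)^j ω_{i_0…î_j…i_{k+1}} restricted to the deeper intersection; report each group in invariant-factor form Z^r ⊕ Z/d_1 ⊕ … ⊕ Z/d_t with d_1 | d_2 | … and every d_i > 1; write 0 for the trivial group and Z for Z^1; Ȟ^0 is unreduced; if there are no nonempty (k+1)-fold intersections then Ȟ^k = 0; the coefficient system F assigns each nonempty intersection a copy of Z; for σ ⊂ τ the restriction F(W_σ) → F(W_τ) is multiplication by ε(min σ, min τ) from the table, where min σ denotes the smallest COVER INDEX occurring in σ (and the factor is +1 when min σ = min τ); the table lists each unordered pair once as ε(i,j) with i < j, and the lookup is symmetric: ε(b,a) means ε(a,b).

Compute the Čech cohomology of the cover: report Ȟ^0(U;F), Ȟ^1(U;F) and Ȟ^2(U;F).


Ȟ^0 ≅ Z; Ȟ^1 ≅ Z^2; Ȟ^2 ≅ 0

nonempty intersections:
  W12={a} W14={d,h} W15={f} W16={b} W23={e} W34={g} W56={c,i}
C dims 6,7; δ0: rk 5, SNF 1^5
Ȟ^0: (6−5)−0=1 ⇒ Z
Ȟ^1: (7−0)−5=2 ⇒ Z^2
Ȟ^2: (0−0)−0=0 ⇒ 0


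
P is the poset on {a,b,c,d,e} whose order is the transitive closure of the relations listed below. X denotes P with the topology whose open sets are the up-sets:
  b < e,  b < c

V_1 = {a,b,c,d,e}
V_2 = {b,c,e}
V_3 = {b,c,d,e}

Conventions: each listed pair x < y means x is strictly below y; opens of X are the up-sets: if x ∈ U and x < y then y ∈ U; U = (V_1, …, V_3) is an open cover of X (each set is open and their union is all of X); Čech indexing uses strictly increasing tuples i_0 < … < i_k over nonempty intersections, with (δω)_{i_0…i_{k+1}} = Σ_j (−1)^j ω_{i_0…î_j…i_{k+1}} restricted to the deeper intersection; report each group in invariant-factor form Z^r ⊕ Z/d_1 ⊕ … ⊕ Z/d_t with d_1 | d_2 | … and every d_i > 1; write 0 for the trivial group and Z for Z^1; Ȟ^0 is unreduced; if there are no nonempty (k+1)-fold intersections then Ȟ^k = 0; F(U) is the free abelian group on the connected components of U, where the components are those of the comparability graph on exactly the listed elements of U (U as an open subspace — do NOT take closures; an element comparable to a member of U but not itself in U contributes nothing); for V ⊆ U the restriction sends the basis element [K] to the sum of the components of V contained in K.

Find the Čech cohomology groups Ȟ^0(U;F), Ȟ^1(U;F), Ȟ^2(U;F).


Ȟ^0(U;F) ≅ Z^3,  Ȟ^1(U;F) ≅ 0,  Ȟ^2(U;F) ≅ 0

nerve of the cover:
  V12={b,c,e} V13={b,c,d,e} V23={b,c,e}
  V123={b,c,e}
components per intersection:
  V1: {a} {b,c,e} {d}
  V2: {b,c,e}
  V3: {b,c,e} {d}
  V12: {b,c,e}
  V13: {b,c,e} {d}
  V23: {b,c,e}
  V123: {b,c,e}
C dims 6,4,1; δ0: rk 3, SNF 1^3; δ1: rk 1, SNF 1^1
Ȟ^0 = (6 − 3) − 0 = 3, so Ȟ^0 ≅ Z^3
Ȟ^1 = (4 − 1) − 3 = 0, so Ȟ^1 ≅ 0
Ȟ^2 = (1 − 0) − 1 = 0, so Ȟ^2 ≅ 0


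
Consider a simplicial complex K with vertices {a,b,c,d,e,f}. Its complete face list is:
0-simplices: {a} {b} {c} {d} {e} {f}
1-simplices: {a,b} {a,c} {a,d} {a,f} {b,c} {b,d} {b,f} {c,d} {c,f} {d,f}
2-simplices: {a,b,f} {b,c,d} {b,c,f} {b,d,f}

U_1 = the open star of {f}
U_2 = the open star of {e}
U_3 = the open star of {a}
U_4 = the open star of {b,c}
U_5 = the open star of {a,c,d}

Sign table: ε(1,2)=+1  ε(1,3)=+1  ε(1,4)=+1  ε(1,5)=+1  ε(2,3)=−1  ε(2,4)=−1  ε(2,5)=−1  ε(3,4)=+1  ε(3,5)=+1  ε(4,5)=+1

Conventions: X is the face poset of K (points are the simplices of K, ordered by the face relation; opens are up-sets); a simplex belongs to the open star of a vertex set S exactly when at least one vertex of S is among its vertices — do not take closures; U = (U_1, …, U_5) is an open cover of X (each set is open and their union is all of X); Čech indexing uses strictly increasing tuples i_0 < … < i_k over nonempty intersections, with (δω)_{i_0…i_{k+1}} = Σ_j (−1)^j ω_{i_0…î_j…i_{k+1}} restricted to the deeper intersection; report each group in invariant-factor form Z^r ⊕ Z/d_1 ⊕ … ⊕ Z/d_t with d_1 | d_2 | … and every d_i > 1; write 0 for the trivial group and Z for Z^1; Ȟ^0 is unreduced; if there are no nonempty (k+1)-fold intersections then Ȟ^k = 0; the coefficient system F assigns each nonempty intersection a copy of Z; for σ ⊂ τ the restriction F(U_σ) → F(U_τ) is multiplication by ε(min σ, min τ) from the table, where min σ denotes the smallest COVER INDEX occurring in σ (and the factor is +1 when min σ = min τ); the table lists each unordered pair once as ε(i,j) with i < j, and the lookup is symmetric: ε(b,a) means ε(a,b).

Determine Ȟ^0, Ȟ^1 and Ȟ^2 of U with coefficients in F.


Ȟ^0 = Z^2, Ȟ^1 = 0, Ȟ^2 = 0

intersection data:
  U1={{f},{a,f},{b,f},{c,f},{d,f},{a,b,f},{b,c,f},{b,d,f}} U2={{e}} U3={{a},{a,b},{a,c},{a,d},{a,f},{a,b,f}} U4={{b},{c},{a,b},{a,c},{b,c},{b,d},{b,f},{c,d},{c,f},{a,b,f},{b,c,d},{b,c,f},{b,d,f}} U5={{a},{c},{d},{a,b},{a,c},{a,d},{a,f},{b,c},{b,d},{c,d},{c,f},{d,f},{a,b,f},{b,c,d},{b,c,f},{b,d,f}}
  U13={{a,f},{a,b,f}} U14={{b,f},{c,f},{a,b,f},{b,c,f},{b,d,f}} U15={{a,f},{c,f},{d,f},{a,b,f},{b,c,f},{b,d,f}} U34={{a,b},{a,c},{a,b,f}} U35={{a},{a,b},{a,c},{a,d},{a,f},{a,b,f}} U45={{c},{a,b},{a,c},{b,c},{b,d},{c,d},{c,f},{a,b,f},{b,c,d},{b,c,f},{b,d,f}}
  U134={{a,b,f}} U135={{a,f},{a,b,f}} U145={{c,f},{a,b,f},{b,c,f},{b,d,f}} U345={{a,b},{a,c},{a,b,f}}
  U1345={{a,b,f}}
C dims 5,6,4,1; δ0: rk 3, SNF 1^3; δ1: rk 3, SNF 1^3; δ2: rk 1, SNF 1^1
Ȟ^0 = (5 − 3) − 0 = 2, so Ȟ^0 ≅ Z^2
Ȟ^1 = (6 − 3) − 3 = 0, so Ȟ^1 ≅ 0
Ȟ^2 = (4 − 1) − 3 = 0, so Ȟ^2 ≅ 0


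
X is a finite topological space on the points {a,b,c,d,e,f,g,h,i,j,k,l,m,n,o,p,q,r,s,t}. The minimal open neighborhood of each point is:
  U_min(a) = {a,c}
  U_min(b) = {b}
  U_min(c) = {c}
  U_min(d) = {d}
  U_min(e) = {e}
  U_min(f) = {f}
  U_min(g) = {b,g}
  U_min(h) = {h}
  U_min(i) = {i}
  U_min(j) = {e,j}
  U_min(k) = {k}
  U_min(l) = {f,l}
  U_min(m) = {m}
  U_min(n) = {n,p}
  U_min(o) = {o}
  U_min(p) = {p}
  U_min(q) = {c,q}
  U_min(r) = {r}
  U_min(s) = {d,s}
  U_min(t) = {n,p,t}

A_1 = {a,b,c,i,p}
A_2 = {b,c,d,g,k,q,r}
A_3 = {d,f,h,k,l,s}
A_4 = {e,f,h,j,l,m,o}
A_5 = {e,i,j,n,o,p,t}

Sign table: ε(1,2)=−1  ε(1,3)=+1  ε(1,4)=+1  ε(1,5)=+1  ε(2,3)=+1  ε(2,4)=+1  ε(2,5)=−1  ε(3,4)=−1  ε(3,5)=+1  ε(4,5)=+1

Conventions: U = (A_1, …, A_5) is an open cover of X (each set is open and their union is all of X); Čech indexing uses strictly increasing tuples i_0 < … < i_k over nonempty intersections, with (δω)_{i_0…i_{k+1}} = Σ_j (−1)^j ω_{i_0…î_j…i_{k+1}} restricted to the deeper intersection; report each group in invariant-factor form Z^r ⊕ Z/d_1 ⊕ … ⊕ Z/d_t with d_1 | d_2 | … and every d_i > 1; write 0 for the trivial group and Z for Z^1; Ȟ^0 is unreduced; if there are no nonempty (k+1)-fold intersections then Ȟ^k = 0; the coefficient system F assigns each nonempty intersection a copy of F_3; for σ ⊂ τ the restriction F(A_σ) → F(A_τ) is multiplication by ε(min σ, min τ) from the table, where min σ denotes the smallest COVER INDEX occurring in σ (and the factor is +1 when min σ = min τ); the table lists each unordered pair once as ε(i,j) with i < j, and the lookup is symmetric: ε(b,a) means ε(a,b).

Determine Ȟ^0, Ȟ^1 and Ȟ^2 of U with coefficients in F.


Ȟ^0 = Z/3; Ȟ^1 = Z/3; Ȟ^2 = 0

nerve simplices:
  A12={b,c} A15={i,p} A23={d,k} A34={f,h,l} A45={e,j,o}
C dims 5,5; δ0: rk_F3 4
degree 0: 5−4−0 = 1 → Ȟ^0 ≅ Z/3
degree 1: 5−0−4 = 1 → Ȟ^1 ≅ Z/3
degree 2: 0−0−0 = 0 → Ȟ^2 ≅ 0


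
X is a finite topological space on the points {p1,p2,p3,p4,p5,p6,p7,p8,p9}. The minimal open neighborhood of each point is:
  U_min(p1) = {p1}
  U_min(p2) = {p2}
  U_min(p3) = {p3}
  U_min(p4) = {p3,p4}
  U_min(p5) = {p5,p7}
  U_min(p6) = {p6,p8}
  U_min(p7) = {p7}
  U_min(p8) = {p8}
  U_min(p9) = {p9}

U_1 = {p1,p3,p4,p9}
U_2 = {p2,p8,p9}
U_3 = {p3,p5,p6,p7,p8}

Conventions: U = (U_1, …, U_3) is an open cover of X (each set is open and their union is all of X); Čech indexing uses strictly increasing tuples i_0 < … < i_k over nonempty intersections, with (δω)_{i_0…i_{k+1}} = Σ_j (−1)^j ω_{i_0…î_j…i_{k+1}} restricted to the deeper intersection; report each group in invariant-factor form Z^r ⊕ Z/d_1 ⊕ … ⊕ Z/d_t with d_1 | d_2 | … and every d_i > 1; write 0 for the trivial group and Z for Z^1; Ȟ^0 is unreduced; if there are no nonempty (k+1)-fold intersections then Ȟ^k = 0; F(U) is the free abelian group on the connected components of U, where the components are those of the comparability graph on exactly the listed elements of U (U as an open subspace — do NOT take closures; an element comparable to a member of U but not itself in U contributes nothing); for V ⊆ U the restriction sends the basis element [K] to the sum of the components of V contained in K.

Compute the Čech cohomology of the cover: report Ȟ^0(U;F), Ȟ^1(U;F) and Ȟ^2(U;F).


Ȟ^0 = Z^6, Ȟ^1 = 0, Ȟ^2 = 0

cover nerve:
  U12={p9} U13={p3} U23={p8}
components per intersection:
  U1: {p1} {p3,p4} {p9}
  U2: {p2} {p8} {p9}
  U3: {p3} {p5,p7} {p6,p8}
  U12: {p9}
  U13: {p3}
  U23: {p8}
C dims 9,3; δ0: rk 3, SNF 1^3
Ȟ^0: (9−3)−0=6 ⇒ Z^6
Ȟ^1: (3−0)−3=0 ⇒ 0
Ȟ^2: (0−0)−0=0 ⇒ 0


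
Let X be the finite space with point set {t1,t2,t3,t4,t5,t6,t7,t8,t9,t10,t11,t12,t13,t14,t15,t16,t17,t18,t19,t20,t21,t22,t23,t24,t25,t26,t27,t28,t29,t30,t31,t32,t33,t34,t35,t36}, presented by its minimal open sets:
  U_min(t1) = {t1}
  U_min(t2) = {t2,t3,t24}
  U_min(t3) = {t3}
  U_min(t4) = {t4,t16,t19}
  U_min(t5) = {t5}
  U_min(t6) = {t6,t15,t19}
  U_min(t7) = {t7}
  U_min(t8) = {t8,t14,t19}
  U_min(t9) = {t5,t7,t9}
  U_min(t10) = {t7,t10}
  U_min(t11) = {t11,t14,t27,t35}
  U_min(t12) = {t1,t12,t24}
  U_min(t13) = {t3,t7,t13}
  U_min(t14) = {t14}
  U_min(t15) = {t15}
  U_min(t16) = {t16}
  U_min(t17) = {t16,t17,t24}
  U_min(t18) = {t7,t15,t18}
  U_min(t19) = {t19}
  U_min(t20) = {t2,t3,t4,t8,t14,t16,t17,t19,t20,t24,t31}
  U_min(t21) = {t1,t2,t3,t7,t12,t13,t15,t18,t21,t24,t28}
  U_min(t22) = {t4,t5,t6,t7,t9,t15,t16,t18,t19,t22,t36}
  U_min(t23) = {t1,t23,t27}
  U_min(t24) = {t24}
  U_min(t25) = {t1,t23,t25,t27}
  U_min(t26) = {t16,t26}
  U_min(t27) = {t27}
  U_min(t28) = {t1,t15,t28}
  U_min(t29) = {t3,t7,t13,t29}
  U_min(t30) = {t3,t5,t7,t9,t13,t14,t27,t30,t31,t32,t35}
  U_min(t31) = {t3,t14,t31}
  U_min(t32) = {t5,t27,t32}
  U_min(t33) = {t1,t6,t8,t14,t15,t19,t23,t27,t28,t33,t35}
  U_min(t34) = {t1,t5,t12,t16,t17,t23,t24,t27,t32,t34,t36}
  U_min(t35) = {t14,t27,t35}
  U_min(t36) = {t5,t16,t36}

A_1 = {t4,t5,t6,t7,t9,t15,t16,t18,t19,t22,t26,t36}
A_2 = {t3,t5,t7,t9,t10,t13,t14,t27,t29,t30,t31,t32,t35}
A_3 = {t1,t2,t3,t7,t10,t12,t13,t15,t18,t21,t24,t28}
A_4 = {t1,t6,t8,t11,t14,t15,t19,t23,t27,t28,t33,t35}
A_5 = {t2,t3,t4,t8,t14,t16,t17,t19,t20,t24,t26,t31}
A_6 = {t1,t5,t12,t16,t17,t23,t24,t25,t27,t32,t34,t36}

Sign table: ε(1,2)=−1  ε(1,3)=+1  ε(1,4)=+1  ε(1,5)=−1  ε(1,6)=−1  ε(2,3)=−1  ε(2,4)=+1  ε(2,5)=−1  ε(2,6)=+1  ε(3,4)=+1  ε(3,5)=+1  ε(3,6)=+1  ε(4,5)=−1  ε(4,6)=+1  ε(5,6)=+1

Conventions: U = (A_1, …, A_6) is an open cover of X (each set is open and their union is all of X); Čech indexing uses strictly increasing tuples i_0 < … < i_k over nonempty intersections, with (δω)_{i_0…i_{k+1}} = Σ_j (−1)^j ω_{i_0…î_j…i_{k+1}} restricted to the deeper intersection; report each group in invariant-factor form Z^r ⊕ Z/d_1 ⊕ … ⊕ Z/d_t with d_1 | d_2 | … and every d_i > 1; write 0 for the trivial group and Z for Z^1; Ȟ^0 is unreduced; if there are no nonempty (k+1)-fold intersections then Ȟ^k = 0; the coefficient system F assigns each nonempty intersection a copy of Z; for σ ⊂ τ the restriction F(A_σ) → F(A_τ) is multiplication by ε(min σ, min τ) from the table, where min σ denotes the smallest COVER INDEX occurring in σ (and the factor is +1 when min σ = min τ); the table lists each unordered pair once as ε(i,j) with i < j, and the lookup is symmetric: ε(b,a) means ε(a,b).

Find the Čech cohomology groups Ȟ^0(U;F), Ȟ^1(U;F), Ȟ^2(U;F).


Ȟ^0 ≅ 0; Ȟ^1 ≅ Z/2; Ȟ^2 ≅ Z

intersection data:
  A12={t5,t7,t9} A13={t7,t15,t18} A14={t6,t15,t19} A15={t4,t16,t19,t26} A16={t5,t16,t36} A23={t3,t7,t10,t13} A24={t14,t27,t35} A25={t3,t14,t31} A26={t5,t27,t32} A34={t1,t15,t28} A35={t2,t3,t24} A36={t1,t12,t24} A45={t8,t14,t19} A46={t1,t23,t27} A56={t16,t17,t24}
  A123={t7} A126={t5} A134={t15} A145={t19} A156={t16} A235={t3} A245={t14} A246={t27} A346={t1} A356={t24}
C dims 6,15,10; δ0: rk 6, SNF 1^5·2; δ1: rk 9, SNF 1^9
Ȟ^0 = (6 − 6) − 0 = 0, so Ȟ^0 ≅ 0
Ȟ^1 = (15 − 9) − 6 = 0 plus torsion [2], so Ȟ^1 ≅ Z/2
Ȟ^2 = (10 − 0) − 9 = 1, so Ȟ^2 ≅ Z


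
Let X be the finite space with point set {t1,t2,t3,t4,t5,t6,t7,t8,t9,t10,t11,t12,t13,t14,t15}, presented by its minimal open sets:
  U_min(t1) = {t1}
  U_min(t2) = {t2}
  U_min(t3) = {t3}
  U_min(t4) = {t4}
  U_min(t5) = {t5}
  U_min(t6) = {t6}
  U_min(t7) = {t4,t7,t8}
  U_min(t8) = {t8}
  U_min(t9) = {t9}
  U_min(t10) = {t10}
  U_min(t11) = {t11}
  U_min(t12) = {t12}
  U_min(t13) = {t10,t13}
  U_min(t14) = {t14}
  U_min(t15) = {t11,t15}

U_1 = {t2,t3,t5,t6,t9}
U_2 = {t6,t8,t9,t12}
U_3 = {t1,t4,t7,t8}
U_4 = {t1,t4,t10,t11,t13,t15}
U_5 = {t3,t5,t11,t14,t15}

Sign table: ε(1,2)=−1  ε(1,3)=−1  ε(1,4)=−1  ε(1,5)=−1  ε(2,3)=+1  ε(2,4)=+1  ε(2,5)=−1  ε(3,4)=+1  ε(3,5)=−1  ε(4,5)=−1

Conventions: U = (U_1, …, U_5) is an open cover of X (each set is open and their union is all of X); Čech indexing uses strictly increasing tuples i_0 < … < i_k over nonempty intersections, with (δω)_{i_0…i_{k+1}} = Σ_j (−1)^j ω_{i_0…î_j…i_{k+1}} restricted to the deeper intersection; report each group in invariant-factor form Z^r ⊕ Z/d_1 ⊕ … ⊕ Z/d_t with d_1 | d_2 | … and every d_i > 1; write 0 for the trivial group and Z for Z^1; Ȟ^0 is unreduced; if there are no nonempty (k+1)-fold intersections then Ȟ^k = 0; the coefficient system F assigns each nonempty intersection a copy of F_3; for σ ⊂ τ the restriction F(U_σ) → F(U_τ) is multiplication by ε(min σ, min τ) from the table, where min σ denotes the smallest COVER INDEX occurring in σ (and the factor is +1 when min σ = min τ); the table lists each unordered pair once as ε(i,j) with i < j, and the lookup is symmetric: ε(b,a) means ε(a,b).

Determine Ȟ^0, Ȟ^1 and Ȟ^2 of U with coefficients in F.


intersection data:
  U12={t6,t9} U15={t3,t5} U23={t8} U34={t1,t4} U45={t11,t15}
C dims 5,5; δ0: rk_F3 5
Ȟ^0 = (5 − 5) − 0 = 0, so Ȟ^0 ≅ 0
Ȟ^1 = (5 − 0) − 5 = 0, so Ȟ^1 ≅ 0
Ȟ^2 = (0 − 0) − 0 = 0, so Ȟ^2 ≅ 0

Ȟ^0 ≅ 0; Ȟ^1 ≅ 0; Ȟ^2 ≅ 0


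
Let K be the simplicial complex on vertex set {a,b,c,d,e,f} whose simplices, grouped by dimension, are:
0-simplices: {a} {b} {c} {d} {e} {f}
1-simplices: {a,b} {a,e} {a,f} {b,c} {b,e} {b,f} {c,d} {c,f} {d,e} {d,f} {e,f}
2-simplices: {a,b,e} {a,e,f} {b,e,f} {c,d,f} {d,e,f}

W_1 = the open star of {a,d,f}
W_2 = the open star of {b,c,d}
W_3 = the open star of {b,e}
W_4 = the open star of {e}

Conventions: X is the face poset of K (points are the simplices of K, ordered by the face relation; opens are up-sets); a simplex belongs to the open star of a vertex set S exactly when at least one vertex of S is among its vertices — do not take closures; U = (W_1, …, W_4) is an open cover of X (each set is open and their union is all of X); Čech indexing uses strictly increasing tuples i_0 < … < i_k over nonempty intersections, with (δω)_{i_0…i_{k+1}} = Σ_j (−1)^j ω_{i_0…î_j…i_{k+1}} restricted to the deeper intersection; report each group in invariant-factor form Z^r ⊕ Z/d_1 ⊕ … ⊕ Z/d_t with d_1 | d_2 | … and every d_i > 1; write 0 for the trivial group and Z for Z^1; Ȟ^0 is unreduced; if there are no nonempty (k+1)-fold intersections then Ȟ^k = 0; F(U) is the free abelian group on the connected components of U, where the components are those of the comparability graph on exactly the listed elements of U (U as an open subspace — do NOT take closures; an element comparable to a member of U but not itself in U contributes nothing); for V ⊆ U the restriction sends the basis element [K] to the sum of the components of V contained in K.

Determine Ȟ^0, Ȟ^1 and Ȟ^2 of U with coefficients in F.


Ȟ^0(U;F) ≅ Z,  Ȟ^1(U;F) ≅ Z,  Ȟ^2(U;F) ≅ 0

cover nerve:
  W1={{a},{d},{f},{a,b},{a,e},{a,f},{b,f},{c,d},{c,f},{d,e},{d,f},{e,f},{a,b,e},{a,e,f},{b,e,f},{c,d,f},{d,e,f}} W2={{b},{c},{d},{a,b},{b,c},{b,e},{b,f},{c,d},{c,f},{d,e},{d,f},{a,b,e},{b,e,f},{c,d,f},{d,e,f}} W3={{b},{e},{a,b},{a,e},{b,c},{b,e},{b,f},{d,e},{e,f},{a,b,e},{a,e,f},{b,e,f},{d,e,f}} W4={{e},{a,e},{b,e},{d,e},{e,f},{a,b,e},{a,e,f},{b,e,f},{d,e,f}}
  W12={{d},{a,b},{b,f},{c,d},{c,f},{d,e},{d,f},{a,b,e},{b,e,f},{c,d,f},{d,e,f}} W13={{a,b},{a,e},{b,f},{d,e},{e,f},{a,b,e},{a,e,f},{b,e,f},{d,e,f}} W14={{a,e},{d,e},{e,f},{a,b,e},{a,e,f},{b,e,f},{d,e,f}} W23={{b},{a,b},{b,c},{b,e},{b,f},{d,e},{a,b,e},{b,e,f},{d,e,f}} W24={{b,e},{d,e},{a,b,e},{b,e,f},{d,e,f}} W34={{e},{a,e},{b,e},{d,e},{e,f},{a,b,e},{a,e,f},{b,e,f},{d,e,f}}
  W123={{a,b},{b,f},{d,e},{a,b,e},{b,e,f},{d,e,f}} W124={{d,e},{a,b,e},{b,e,f},{d,e,f}} W134={{a,e},{d,e},{e,f},{a,b,e},{a,e,f},{b,e,f},{d,e,f}} W234={{b,e},{d,e},{a,b,e},{b,e,f},{d,e,f}}
  W1234={{d,e},{a,b,e},{b,e,f},{d,e,f}}
components per intersection:
  W1: {{a},{d},{f},{a,b},{a,e},{a,f},{b,f},{c,d},{c,f},{d,e},{d,f},{e,f},{a,b,e},{a,e,f},{b,e,f},{c,d,f},{d,e,f}}
  W2: {{b},{c},{d},{a,b},{b,c},{b,e},{b,f},{c,d},{c,f},{d,e},{d,f},{a,b,e},{b,e,f},{c,d,f},{d,e,f}}
  W3: {{b},{e},{a,b},{a,e},{b,c},{b,e},{b,f},{d,e},{e,f},{a,b,e},{a,e,f},{b,e,f},{d,e,f}}
  W4: {{e},{a,e},{b,e},{d,e},{e,f},{a,b,e},{a,e,f},{b,e,f},{d,e,f}}
  W12: {{d},{c,d},{c,f},{d,e},{d,f},{c,d,f},{d,e,f}} {{a,b},{a,b,e}} {{b,f},{b,e,f}}
  W13: {{a,b},{a,e},{b,f},{d,e},{e,f},{a,b,e},{a,e,f},{b,e,f},{d,e,f}}
  W14: {{a,e},{d,e},{e,f},{a,b,e},{a,e,f},{b,e,f},{d,e,f}}
  W23: {{b},{a,b},{b,c},{b,e},{b,f},{a,b,e},{b,e,f}} {{d,e},{d,e,f}}
  W24: {{b,e},{a,b,e},{b,e,f}} {{d,e},{d,e,f}}
  W34: {{e},{a,e},{b,e},{d,e},{e,f},{a,b,e},{a,e,f},{b,e,f},{d,e,f}}
  W123: {{a,b},{a,b,e}} {{b,f},{b,e,f}} {{d,e},{d,e,f}}
  W124: {{d,e},{d,e,f}} {{a,b,e}} {{b,e,f}}
  W134: {{a,e},{d,e},{e,f},{a,b,e},{a,e,f},{b,e,f},{d,e,f}}
  W234: {{b,e},{a,b,e},{b,e,f}} {{d,e},{d,e,f}}
  W1234: {{d,e},{d,e,f}} {{a,b,e}} {{b,e,f}}
C dims 4,10,9,3; δ0: rk 3, SNF 1^3; δ1: rk 6, SNF 1^6; δ2: rk 3, SNF 1^3
Ȟ^0: (4−3)−0=1 ⇒ Z
Ȟ^1: (10−6)−3=1 ⇒ Z
Ȟ^2: (9−3)−6=0 ⇒ 0


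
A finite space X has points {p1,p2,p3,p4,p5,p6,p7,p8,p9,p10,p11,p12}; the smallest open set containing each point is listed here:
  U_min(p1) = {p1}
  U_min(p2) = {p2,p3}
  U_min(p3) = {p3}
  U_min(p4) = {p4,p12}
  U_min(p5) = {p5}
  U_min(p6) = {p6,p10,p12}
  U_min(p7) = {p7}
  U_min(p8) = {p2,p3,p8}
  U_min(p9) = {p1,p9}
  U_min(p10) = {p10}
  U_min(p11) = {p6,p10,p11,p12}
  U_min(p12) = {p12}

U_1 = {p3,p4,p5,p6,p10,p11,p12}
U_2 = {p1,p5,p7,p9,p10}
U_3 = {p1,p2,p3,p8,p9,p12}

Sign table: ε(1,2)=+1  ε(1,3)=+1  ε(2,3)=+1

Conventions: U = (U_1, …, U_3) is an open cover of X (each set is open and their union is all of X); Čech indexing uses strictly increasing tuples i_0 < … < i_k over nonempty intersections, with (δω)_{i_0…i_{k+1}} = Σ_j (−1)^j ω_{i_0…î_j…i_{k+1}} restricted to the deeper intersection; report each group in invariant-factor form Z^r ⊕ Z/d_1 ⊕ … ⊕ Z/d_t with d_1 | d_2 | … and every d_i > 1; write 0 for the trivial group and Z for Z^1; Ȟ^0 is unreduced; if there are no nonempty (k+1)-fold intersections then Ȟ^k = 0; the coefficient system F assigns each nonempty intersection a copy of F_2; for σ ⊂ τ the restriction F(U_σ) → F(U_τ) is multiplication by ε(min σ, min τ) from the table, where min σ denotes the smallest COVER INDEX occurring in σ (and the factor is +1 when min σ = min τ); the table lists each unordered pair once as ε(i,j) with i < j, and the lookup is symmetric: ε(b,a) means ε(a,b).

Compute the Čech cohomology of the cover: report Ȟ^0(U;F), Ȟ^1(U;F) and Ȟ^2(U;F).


Ȟ^0 ≅ Z/2, Ȟ^1 ≅ Z/2 and Ȟ^2 ≅ 0

cover nerve:
  U12={p5,p10} U13={p3,p12} U23={p1,p9}
C dims 3,3; δ0: rk_F2 2
Ȟ^0: (3−2)−0=1 ⇒ Z/2
Ȟ^1: (3−0)−2=1 ⇒ Z/2
Ȟ^2: (0−0)−0=0 ⇒ 0


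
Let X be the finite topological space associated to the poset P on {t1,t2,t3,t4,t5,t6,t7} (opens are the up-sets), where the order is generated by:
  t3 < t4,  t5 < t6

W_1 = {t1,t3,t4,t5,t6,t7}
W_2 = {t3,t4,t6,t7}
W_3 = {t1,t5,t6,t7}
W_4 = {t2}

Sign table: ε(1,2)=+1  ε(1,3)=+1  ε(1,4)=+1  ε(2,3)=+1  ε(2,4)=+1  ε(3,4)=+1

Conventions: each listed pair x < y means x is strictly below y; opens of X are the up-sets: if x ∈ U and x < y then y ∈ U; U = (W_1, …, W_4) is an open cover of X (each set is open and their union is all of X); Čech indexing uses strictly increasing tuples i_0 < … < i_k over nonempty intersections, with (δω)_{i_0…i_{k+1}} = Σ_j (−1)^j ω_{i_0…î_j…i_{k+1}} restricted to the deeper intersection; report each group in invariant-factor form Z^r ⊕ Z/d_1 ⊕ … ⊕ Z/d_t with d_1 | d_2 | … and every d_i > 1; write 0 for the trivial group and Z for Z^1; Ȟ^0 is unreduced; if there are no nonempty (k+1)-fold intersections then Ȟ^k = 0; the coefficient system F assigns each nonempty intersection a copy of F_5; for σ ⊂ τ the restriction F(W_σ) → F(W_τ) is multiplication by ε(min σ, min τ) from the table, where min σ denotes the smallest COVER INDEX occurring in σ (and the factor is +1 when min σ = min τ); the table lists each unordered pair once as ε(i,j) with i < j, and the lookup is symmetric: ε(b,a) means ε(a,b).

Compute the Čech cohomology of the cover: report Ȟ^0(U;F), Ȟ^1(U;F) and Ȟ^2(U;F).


nerve of the cover:
  W12={t3,t4,t6,t7} W13={t1,t5,t6,t7} W23={t6,t7}
  W123={t6,t7}
C dims 4,3,1; δ0: rk_F5 2; δ1: rk_F5 1
Ȟ^0 = (4 − 2) − 0 = 2, so Ȟ^0 ≅ Z/5 ⊕ Z/5
Ȟ^1 = (3 − 1) − 2 = 0, so Ȟ^1 ≅ 0
Ȟ^2 = (1 − 0) − 1 = 0, so Ȟ^2 ≅ 0

Ȟ^0(U;F) ≅ Z/5 ⊕ Z/5, Ȟ^1(U;F) ≅ 0, Ȟ^2(U;F) ≅ 0


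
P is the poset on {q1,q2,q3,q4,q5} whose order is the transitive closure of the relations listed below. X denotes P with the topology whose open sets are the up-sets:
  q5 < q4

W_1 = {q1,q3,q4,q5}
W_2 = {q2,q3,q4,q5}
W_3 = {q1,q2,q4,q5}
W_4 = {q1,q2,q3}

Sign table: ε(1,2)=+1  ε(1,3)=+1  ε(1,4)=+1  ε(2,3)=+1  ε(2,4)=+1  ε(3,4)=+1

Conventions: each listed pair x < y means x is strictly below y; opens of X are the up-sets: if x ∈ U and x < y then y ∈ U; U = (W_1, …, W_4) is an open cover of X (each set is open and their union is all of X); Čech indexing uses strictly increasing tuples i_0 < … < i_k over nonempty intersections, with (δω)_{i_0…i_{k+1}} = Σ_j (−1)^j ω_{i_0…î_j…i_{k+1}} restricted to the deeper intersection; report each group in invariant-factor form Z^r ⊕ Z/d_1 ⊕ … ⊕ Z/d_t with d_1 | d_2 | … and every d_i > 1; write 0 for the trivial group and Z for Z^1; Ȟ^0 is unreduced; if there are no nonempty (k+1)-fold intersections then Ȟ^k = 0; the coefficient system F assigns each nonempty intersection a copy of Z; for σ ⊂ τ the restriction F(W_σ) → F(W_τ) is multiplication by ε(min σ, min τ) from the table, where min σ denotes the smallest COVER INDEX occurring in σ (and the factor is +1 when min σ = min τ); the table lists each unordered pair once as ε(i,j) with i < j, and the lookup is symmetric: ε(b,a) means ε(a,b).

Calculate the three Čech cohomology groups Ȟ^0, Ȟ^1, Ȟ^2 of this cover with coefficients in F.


cover nerve:
  W12={q3,q4,q5} W13={q1,q4,q5} W14={q1,q3} W23={q2,q4,q5} W24={q2,q3} W34={q1,q2}
  W123={q4,q5} W124={q3} W134={q1} W234={q2}
C dims 4,6,4; δ0: rk 3, SNF 1^3; δ1: rk 3, SNF 1^3
Ȟ^0: (4−3)−0=1 ⇒ Z
Ȟ^1: (6−3)−3=0 ⇒ 0
Ȟ^2: (4−0)−3=1 ⇒ Z

Ȟ^0 ≅ Z; Ȟ^1 ≅ 0; Ȟ^2 ≅ Z


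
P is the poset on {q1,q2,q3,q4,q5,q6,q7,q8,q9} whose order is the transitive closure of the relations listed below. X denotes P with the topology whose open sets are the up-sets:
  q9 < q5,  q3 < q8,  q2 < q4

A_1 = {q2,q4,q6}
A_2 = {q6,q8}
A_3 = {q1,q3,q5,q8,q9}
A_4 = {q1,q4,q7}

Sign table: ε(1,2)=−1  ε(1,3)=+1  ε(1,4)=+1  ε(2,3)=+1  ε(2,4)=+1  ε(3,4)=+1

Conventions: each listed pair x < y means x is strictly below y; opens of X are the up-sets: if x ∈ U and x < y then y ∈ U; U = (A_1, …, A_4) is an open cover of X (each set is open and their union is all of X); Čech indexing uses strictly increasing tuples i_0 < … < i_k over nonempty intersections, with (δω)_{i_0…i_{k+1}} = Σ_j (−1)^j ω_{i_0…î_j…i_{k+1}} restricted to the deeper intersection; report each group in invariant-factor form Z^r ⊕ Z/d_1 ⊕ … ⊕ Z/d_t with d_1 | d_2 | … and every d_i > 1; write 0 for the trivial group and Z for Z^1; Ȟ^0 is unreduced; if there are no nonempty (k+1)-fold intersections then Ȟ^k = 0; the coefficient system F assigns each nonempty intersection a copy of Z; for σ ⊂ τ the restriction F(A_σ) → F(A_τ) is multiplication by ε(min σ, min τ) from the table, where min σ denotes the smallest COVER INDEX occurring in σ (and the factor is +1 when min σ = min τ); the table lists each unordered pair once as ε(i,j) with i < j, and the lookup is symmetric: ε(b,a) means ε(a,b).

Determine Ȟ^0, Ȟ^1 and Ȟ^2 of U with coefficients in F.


Ȟ^0(U;F) ≅ 0; Ȟ^1(U;F) ≅ Z/2; Ȟ^2(U;F) ≅ 0

intersection data:
  A12={q6} A14={q4} A23={q8} A34={q1}
C dims 4,4; δ0: rk 4, SNF 1^3·2
Ȟ^0 = (4 − 4) − 0 = 0, so Ȟ^0 ≅ 0
Ȟ^1 = (4 − 0) − 4 = 0 plus torsion [2], so Ȟ^1 ≅ Z/2
Ȟ^2 = (0 − 0) − 0 = 0, so Ȟ^2 ≅ 0


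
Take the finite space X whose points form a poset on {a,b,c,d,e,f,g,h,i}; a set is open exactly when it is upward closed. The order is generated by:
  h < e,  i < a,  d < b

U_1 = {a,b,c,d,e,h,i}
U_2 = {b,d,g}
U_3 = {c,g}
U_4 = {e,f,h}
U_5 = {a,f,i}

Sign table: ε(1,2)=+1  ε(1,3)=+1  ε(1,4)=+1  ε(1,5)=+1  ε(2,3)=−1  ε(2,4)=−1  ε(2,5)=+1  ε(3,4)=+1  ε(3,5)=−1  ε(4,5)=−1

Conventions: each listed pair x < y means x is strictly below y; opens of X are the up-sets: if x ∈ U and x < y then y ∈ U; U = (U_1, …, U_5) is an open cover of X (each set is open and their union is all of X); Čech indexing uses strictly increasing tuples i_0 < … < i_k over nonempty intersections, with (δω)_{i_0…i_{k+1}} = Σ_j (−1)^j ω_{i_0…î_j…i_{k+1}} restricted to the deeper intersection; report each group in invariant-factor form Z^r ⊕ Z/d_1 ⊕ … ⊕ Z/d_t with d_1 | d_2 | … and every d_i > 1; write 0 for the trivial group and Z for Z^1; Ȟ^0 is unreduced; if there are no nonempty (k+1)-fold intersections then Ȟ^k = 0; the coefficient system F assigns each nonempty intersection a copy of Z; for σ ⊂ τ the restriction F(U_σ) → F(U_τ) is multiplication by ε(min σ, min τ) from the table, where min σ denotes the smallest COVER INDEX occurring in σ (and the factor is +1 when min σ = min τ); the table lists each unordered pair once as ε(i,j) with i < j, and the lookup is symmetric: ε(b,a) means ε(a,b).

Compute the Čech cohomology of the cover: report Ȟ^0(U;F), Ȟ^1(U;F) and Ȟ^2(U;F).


cover nerve:
  U12={b,d} U13={c} U14={e,h} U15={a,i} U23={g} U45={f}
C dims 5,6; δ0: rk 5, SNF 1^4·2
Ȟ^0: (5−5)−0=0 ⇒ 0
Ȟ^1: (6−0)−5=1 plus torsion [2] ⇒ Z ⊕ Z/2
Ȟ^2: (0−0)−0=0 ⇒ 0

Ȟ^0 = 0; Ȟ^1 = Z ⊕ Z/2; Ȟ^2 = 0


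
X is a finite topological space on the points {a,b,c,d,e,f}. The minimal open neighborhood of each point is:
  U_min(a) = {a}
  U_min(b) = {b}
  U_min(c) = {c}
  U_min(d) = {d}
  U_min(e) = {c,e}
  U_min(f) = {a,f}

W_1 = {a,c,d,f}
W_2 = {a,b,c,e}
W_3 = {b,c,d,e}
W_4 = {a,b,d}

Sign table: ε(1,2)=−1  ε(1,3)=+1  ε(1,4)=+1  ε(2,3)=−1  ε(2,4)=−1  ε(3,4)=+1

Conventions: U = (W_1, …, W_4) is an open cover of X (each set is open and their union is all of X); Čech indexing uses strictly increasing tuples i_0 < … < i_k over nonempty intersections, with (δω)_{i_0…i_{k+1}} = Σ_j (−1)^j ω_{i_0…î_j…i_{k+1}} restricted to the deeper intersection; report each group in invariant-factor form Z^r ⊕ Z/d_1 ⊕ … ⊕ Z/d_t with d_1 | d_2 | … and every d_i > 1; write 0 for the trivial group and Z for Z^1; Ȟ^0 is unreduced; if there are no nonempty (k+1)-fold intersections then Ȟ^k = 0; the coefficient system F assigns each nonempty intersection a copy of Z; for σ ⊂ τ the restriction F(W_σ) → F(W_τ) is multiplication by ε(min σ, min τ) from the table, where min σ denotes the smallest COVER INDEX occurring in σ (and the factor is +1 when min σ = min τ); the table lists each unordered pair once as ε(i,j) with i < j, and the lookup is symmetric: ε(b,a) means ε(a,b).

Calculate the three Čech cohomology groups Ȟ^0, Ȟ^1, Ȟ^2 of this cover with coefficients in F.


Ȟ^0 ≅ Z,  Ȟ^1 ≅ 0,  Ȟ^2 ≅ Z

nonempty intersections:
  W12={a,c} W13={c,d} W14={a,d} W23={b,c,e} W24={a,b} W34={b,d}
  W123={c} W124={a} W134={d} W234={b}
C dims 4,6,4; δ0: rk 3, SNF 1^3; δ1: rk 3, SNF 1^3
Ȟ^0: (4−3)−0=1 ⇒ Z
Ȟ^1: (6−3)−3=0 ⇒ 0
Ȟ^2: (4−0)−3=1 ⇒ Z


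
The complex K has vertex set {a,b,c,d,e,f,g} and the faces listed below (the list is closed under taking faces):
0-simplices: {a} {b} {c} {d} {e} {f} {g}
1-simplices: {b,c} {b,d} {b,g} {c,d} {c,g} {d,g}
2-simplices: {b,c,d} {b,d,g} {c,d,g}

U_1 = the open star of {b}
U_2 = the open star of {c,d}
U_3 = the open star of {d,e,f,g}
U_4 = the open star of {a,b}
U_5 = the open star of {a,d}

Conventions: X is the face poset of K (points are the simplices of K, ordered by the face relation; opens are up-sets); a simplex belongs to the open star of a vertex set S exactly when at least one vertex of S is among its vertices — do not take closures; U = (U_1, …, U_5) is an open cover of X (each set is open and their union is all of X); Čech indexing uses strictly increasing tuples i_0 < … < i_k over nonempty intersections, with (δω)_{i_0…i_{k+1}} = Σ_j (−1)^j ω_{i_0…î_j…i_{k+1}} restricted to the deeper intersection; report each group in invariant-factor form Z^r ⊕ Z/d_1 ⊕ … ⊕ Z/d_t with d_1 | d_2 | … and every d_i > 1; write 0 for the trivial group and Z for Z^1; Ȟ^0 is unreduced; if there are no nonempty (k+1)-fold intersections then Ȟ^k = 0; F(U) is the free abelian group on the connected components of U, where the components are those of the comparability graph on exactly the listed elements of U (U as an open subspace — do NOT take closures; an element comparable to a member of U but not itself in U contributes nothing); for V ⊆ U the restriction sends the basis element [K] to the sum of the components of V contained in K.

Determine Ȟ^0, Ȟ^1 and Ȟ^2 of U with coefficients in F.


Ȟ^0(U;F) ≅ Z^4,  Ȟ^1(U;F) ≅ 0,  Ȟ^2(U;F) ≅ 0

nonempty intersections:
  U1={{b},{b,c},{b,d},{b,g},{b,c,d},{b,d,g}} U2={{c},{d},{b,c},{b,d},{c,d},{c,g},{d,g},{b,c,d},{b,d,g},{c,d,g}} U3={{d},{e},{f},{g},{b,d},{b,g},{c,d},{c,g},{d,g},{b,c,d},{b,d,g},{c,d,g}} U4={{a},{b},{b,c},{b,d},{b,g},{b,c,d},{b,d,g}} U5={{a},{d},{b,d},{c,d},{d,g},{b,c,d},{b,d,g},{c,d,g}}
  U12={{b,c},{b,d},{b,c,d},{b,d,g}} U13={{b,d},{b,g},{b,c,d},{b,d,g}} U14={{b},{b,c},{b,d},{b,g},{b,c,d},{b,d,g}} U15={{b,d},{b,c,d},{b,d,g}} U23={{d},{b,d},{c,d},{c,g},{d,g},{b,c,d},{b,d,g},{c,d,g}} U24={{b,c},{b,d},{b,c,d},{b,d,g}} U25={{d},{b,d},{c,d},{d,g},{b,c,d},{b,d,g},{c,d,g}} U34={{b,d},{b,g},{b,c,d},{b,d,g}} U35={{d},{b,d},{c,d},{d,g},{b,c,d},{b,d,g},{c,d,g}} U45={{a},{b,d},{b,c,d},{b,d,g}}
  U123={{b,d},{b,c,d},{b,d,g}} U124={{b,c},{b,d},{b,c,d},{b,d,g}} U125={{b,d},{b,c,d},{b,d,g}} U134={{b,d},{b,g},{b,c,d},{b,d,g}} U135={{b,d},{b,c,d},{b,d,g}} U145={{b,d},{b,c,d},{b,d,g}} U234={{b,d},{b,c,d},{b,d,g}} U235={{d},{b,d},{c,d},{d,g},{b,c,d},{b,d,g},{c,d,g}} U245={{b,d},{b,c,d},{b,d,g}} U345={{b,d},{b,c,d},{b,d,g}}
  U1234={{b,d},{b,c,d},{b,d,g}} U1235={{b,d},{b,c,d},{b,d,g}} U1245={{b,d},{b,c,d},{b,d,g}} U1345={{b,d},{b,c,d},{b,d,g}} U2345={{b,d},{b,c,d},{b,d,g}}
  U12345={{b,d},{b,c,d},{b,d,g}}
components per intersection:
  U1: {{b},{b,c},{b,d},{b,g},{b,c,d},{b,d,g}}
  U2: {{c},{d},{b,c},{b,d},{c,d},{c,g},{d,g},{b,c,d},{b,d,g},{c,d,g}}
  U3: {{d},{g},{b,d},{b,g},{c,d},{c,g},{d,g},{b,c,d},{b,d,g},{c,d,g}} {{e}} {{f}}
  U4: {{a}} {{b},{b,c},{b,d},{b,g},{b,c,d},{b,d,g}}
  U5: {{a}} {{d},{b,d},{c,d},{d,g},{b,c,d},{b,d,g},{c,d,g}}
  U12: {{b,c},{b,d},{b,c,d},{b,d,g}}
  U13: {{b,d},{b,g},{b,c,d},{b,d,g}}
  U14: {{b},{b,c},{b,d},{b,g},{b,c,d},{b,d,g}}
  U15: {{b,d},{b,c,d},{b,d,g}}
  U23: {{d},{b,d},{c,d},{c,g},{d,g},{b,c,d},{b,d,g},{c,d,g}}
  U24: {{b,c},{b,d},{b,c,d},{b,d,g}}
  U25: {{d},{b,d},{c,d},{d,g},{b,c,d},{b,d,g},{c,d,g}}
  U34: {{b,d},{b,g},{b,c,d},{b,d,g}}
  U35: {{d},{b,d},{c,d},{d,g},{b,c,d},{b,d,g},{c,d,g}}
  U45: {{a}} {{b,d},{b,c,d},{b,d,g}}
  U123: {{b,d},{b,c,d},{b,d,g}}
  U124: {{b,c},{b,d},{b,c,d},{b,d,g}}
  U125: {{b,d},{b,c,d},{b,d,g}}
  U134: {{b,d},{b,g},{b,c,d},{b,d,g}}
  U135: {{b,d},{b,c,d},{b,d,g}}
  U145: {{b,d},{b,c,d},{b,d,g}}
  U234: {{b,d},{b,c,d},{b,d,g}}
  U235: {{d},{b,d},{c,d},{d,g},{b,c,d},{b,d,g},{c,d,g}}
  U245: {{b,d},{b,c,d},{b,d,g}}
  U345: {{b,d},{b,c,d},{b,d,g}}
  U1234: {{b,d},{b,c,d},{b,d,g}}
  U1235: {{b,d},{b,c,d},{b,d,g}}
  U1245: {{b,d},{b,c,d},{b,d,g}}
  U1345: {{b,d},{b,c,d},{b,d,g}}
  U2345: {{b,d},{b,c,d},{b,d,g}}
  U12345: {{b,d},{b,c,d},{b,d,g}}
C dims 9,11,10,5; δ0: rk 5, SNF 1^5; δ1: rk 6, SNF 1^6; δ2: rk 4, SNF 1^4
Ȟ^0: (9−5)−0=4 ⇒ Z^4
Ȟ^1: (11−6)−5=0 ⇒ 0
Ȟ^2: (10−4)−6=0 ⇒ 0


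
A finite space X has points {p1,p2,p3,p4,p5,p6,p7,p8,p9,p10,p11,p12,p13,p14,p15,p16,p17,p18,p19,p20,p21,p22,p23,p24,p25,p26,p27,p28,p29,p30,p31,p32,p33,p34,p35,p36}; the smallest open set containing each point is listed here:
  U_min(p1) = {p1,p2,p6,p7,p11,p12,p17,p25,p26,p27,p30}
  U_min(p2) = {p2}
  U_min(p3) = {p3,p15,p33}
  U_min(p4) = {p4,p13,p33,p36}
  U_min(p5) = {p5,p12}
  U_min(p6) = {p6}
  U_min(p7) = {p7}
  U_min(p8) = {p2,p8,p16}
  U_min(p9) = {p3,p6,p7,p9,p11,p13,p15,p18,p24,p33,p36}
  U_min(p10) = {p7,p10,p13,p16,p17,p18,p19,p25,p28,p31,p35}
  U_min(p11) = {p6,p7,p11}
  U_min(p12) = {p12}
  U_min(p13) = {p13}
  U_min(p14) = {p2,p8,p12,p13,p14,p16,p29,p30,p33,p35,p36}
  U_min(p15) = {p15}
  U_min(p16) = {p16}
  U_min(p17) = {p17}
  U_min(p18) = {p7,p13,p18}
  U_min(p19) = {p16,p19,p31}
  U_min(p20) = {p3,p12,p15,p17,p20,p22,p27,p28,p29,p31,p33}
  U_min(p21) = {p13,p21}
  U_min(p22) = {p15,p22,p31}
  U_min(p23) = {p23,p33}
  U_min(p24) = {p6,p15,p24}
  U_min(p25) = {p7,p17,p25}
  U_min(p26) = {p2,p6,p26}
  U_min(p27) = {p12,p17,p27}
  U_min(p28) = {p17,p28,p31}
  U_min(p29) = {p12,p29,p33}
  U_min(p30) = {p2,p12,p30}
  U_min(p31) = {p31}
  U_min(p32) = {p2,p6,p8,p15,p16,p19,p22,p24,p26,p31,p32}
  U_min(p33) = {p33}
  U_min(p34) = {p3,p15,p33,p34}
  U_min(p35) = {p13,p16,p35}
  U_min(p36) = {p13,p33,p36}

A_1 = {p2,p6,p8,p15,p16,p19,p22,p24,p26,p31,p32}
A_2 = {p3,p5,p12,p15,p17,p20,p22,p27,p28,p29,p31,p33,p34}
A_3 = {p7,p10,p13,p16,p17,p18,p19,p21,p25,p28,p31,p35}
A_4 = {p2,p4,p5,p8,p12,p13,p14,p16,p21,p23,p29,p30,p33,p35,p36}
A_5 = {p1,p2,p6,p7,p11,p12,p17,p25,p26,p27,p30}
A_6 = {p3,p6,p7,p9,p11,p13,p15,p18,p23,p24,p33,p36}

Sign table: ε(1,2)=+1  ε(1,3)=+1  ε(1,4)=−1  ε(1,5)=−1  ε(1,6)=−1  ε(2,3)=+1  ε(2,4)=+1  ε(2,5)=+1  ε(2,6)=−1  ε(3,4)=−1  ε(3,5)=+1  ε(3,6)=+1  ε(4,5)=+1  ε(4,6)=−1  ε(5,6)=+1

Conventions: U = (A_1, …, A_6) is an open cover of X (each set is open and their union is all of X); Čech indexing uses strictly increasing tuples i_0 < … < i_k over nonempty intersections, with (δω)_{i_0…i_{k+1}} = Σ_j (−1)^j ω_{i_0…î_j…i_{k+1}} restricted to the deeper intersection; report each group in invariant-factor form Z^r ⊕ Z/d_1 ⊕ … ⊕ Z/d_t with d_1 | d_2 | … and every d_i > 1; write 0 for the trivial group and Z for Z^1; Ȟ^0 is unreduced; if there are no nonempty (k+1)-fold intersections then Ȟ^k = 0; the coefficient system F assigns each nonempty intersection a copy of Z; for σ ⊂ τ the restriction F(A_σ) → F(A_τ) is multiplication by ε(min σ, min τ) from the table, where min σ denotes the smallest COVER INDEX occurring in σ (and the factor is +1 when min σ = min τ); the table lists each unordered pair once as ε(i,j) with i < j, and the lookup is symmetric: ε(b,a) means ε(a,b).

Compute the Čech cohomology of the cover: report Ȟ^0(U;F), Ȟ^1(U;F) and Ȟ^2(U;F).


nonempty intersections:
  A12={p15,p22,p31} A13={p16,p19,p31} A14={p2,p8,p16} A15={p2,p6,p26} A16={p6,p15,p24} A23={p17,p28,p31} A24={p5,p12,p29,p33} A25={p12,p17,p27} A26={p3,p15,p33} A34={p13,p16,p21,p35} A35={p7,p17,p25} A36={p7,p13,p18} A45={p2,p12,p30} A46={p13,p23,p33,p36} A56={p6,p7,p11}
  A123={p31} A126={p15} A134={p16} A145={p2} A156={p6} A235={p17} A245={p12} A246={p33} A346={p13} A356={p7}
C dims 6,15,10; δ0: rk 6, SNF 1^5·2; δ1: rk 9, SNF 1^9
Ȟ^0: (6−6)−0=0 ⇒ 0
Ȟ^1: (15−9)−6=0 plus torsion [2] ⇒ Z/2
Ȟ^2: (10−0)−9=1 ⇒ Z

Ȟ^0 ≅ 0; Ȟ^1 ≅ Z/2; Ȟ^2 ≅ Z
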